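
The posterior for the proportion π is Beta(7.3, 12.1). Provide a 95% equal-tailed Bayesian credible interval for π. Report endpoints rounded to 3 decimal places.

[0.181, 0.596]

Posterior: Beta(7.3, 12.1).
Equal-tailed 95% interval: the 0.025 and 0.975 quantiles of Beta(7.3, 12.1).
Posterior mean ≈ 0.376, SD ≈ 0.107; a Normal approximation gives roughly [0.166, 0.587].
Exact: F⁻¹(0.025) = 0.181; F⁻¹(0.975) = 0.596.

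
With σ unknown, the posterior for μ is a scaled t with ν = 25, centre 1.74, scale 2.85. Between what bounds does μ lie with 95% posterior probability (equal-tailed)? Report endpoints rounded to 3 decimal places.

[-4.130, 7.610]

The t_25 distribution is symmetric; the 95% interval is 1.74 ± t·2.85 with t_{0.975,25} = 2.060.
Half-width: 2.060 × 2.85 = 5.870.
1.74 − 5.870 = -4.130; 1.74 + 5.870 = 7.610.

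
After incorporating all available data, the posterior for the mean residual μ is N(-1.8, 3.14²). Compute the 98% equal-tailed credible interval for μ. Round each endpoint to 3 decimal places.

The posterior is symmetric, so the 98% equal-tailed interval is μ = -1.8 ± z·3.14 with z = 2.326.
Half-width: 2.326 × 3.14 = 7.305.
-1.8 − 7.305 = -9.105; -1.8 + 7.305 = 5.505.

[-9.105, 5.505]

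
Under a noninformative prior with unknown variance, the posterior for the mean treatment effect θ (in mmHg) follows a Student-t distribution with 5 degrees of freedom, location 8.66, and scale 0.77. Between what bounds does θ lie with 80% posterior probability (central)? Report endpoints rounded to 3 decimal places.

[7.524, 9.796]

The t_5 distribution is symmetric; the 80% interval is 8.66 ± t·0.77 with t_{0.9,5} = 1.476.
Half-width: 1.476 × 0.77 = 1.136.
8.66 − 1.136 = 7.524; 8.66 + 1.136 = 9.796.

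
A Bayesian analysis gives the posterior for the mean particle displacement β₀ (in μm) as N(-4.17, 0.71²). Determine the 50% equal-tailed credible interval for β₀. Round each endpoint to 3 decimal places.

[-4.649, -3.691]

The posterior is symmetric, so the 50% equal-tailed interval is β₀ = -4.17 ± z·0.71 with z = 0.674.
Half-width: 0.674 × 0.71 = 0.479.
-4.17 − 0.479 = -4.649; -4.17 + 0.479 = -3.691.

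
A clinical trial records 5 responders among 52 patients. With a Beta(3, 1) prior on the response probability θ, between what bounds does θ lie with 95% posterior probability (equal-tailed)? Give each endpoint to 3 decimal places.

Posterior: Beta(3+5, 1+47) = Beta(8, 48).
Equal-tailed 95% interval: the 0.025 and 0.975 quantiles of Beta(8, 48).
Posterior mean ≈ 0.143, SD ≈ 0.046; a Normal approximation gives roughly [0.052, 0.234].
Exact: F⁻¹(0.025) = 0.065; F⁻¹(0.975) = 0.245.

[0.065, 0.245]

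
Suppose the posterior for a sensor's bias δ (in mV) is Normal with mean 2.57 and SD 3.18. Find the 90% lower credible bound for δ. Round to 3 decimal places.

Need L with P(δ ≥ L) = 0.90: L = 2.57 − z_{0.1}·3.18.
z = 1.282; L = 2.57 − 1.282 × 3.18 = -1.505.

-1.505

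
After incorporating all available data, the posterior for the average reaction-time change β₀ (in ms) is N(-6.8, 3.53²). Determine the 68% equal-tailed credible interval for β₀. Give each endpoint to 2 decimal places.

[-10.31, -3.29]

The posterior is symmetric, so the 68% equal-tailed interval is β₀ = -6.8 ± z·3.53 with z = 0.994.
Half-width: 0.994 × 3.53 = 3.51.
-6.8 − 3.51 = -10.31; -6.8 + 3.51 = -3.29.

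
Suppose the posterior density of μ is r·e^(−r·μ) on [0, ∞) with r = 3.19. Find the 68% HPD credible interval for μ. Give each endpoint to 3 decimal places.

[0.000, 0.357]

The exponential density is strictly decreasing on [0, ∞), so the HPD interval is anchored at 0: [0, q] with P(μ ≤ q) = 0.68.
q = −ln(1 − 0.68) / 3.19 = 1.1394 / 3.19 = 0.357.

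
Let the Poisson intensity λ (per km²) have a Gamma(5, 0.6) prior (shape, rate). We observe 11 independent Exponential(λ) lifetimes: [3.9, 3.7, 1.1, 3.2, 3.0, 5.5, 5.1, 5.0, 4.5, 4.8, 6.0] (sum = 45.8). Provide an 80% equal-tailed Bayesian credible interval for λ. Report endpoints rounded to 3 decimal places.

Posterior: Gamma(5+11, 0.6+45.8) = Gamma(16, 46.4) (shape, rate).
Equal-tailed 80% interval: Gamma(16, 46.4) quantiles at 0.1 and 0.9.
Posterior mean ≈ 0.345, SD ≈ 0.086; a Normal approximation gives roughly [0.234, 0.455].
Exact: lower = 0.240; upper = 0.459.

[0.240, 0.459]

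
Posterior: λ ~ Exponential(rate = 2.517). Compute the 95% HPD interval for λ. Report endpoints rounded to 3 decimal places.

The exponential density is strictly decreasing on [0, ∞), so the HPD interval is anchored at 0: [0, q] with P(λ ≤ q) = 0.95.
q = −ln(1 − 0.95) / 2.517 = 2.9957 / 2.517 = 1.190.

[0.000, 1.190]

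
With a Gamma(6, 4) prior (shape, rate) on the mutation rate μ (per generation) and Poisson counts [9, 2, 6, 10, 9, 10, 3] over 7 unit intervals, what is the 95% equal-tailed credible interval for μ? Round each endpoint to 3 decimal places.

Posterior: Gamma(6+49, 4+7) = Gamma(55, 11) (shape, rate).
Equal-tailed 95% interval: Gamma(55, 11) quantiles at 0.025 and 0.975.
Posterior mean ≈ 5.000, SD ≈ 0.674; a Normal approximation gives roughly [3.679, 6.321].
Exact: lower = 3.767; upper = 6.405.

[3.767, 6.405]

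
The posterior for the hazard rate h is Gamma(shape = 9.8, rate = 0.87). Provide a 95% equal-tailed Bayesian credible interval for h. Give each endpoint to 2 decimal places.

Posterior: Gamma(shape 9.8, rate 0.87).
Equal-tailed 95% interval: Gamma(9.8, 0.87) quantiles at 0.025 and 0.975.
Posterior mean ≈ 11.26, SD ≈ 3.60; a Normal approximation gives roughly [4.21, 18.32].
Exact: lower = 5.35; upper = 19.34.

[5.35, 19.34]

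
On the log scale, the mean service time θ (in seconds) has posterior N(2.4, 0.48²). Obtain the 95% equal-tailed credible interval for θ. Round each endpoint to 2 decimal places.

[4.30, 28.24]

On the log scale the 95% interval is 2.4 ± 1.960 × 0.48 = [1.4592, 3.3408].
Exponentiate: [e^1.4592, e^3.3408] = [4.30, 28.24].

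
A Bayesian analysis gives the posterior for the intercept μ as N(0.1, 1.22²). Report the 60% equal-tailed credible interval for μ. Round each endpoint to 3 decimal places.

The posterior is symmetric, so the 60% equal-tailed interval is μ = 0.1 ± z·1.22 with z = 0.842.
Half-width: 0.842 × 1.22 = 1.027.
0.1 − 1.027 = -0.927; 0.1 + 1.027 = 1.127.

[-0.927, 1.127]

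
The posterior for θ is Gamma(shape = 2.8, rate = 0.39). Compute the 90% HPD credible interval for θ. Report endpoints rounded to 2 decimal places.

The posterior is unimodal and skewed, so the HPD interval has equal density at both endpoints and is the shortest 90% interval.
Solving f(0.91) = f(13.27) with F(13.27) − F(0.91) = 0.90 gives [0.91, 13.27].
For comparison, the equal-tailed interval is [1.84, 15.37]; the HPD is narrower and shifted toward the mode.

[0.91, 13.27]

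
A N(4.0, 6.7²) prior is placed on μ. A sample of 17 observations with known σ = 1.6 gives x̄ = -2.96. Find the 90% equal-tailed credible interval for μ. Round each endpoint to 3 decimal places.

[-3.574, -2.300]

Posterior precision = 1/6.7² + 17/1.6² = 0.0223 + 6.6406 = 6.6629, so posterior SD = 0.3874.
Posterior mean = (4.0/6.7² + 17·-2.96/1.6²) / 6.6629 = -2.9367.
Interval: -2.9367 ± 1.645 × 0.3874 → [-3.574, -2.300].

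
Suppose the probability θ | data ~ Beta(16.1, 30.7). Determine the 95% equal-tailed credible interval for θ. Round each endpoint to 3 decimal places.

Posterior: Beta(16.1, 30.7).
Equal-tailed 95% interval: the 0.025 and 0.975 quantiles of Beta(16.1, 30.7).
Posterior mean ≈ 0.344, SD ≈ 0.069; a Normal approximation gives roughly [0.209, 0.479].
Exact: F⁻¹(0.025) = 0.216; F⁻¹(0.975) = 0.484.

[0.216, 0.484]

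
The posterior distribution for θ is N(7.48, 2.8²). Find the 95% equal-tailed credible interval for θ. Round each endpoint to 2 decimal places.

The posterior is symmetric, so the 95% equal-tailed interval is θ = 7.48 ± z·2.8 with z = 1.960.
Half-width: 1.960 × 2.8 = 5.49.
7.48 − 5.49 = 1.99; 7.48 + 5.49 = 12.97.

[1.99, 12.97]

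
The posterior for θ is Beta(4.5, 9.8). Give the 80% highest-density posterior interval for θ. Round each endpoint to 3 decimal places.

The posterior is unimodal and skewed, so the HPD interval has equal density at both endpoints and is the shortest 80% interval.
Solving f(0.149) = f(0.454) with F(0.454) − F(0.149) = 0.80 gives [0.149, 0.454].
For comparison, the equal-tailed interval is [0.166, 0.475]; the HPD is narrower and shifted toward the mode.

[0.149, 0.454]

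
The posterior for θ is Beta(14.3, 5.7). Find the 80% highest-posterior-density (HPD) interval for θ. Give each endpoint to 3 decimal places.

[0.600, 0.852]

The posterior is unimodal and skewed, so the HPD interval has equal density at both endpoints and is the shortest 80% interval.
Solving f(0.600) = f(0.852) with F(0.852) − F(0.600) = 0.80 gives [0.600, 0.852].
For comparison, the equal-tailed interval is [0.583, 0.837]; the HPD is narrower and shifted toward the mode.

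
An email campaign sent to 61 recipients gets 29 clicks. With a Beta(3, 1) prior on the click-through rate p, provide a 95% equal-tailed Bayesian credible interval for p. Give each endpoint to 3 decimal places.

Posterior: Beta(3+29, 1+32) = Beta(32, 33).
Equal-tailed 95% interval: the 0.025 and 0.975 quantiles of Beta(32, 33).
Posterior mean ≈ 0.492, SD ≈ 0.062; a Normal approximation gives roughly [0.372, 0.613].
Exact: F⁻¹(0.025) = 0.372; F⁻¹(0.975) = 0.613.

[0.372, 0.613]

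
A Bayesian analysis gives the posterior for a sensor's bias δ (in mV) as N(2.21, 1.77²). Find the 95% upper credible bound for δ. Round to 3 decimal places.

5.121

Need U with P(δ ≤ U) = 0.95: U = 2.21 + z_{0.05}·1.77.
z = 1.645; U = 2.21 + 1.645 × 1.77 = 5.121.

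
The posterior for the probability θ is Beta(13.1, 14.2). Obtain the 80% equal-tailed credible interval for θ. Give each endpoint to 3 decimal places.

[0.358, 0.602]

Posterior: Beta(13.1, 14.2).
Equal-tailed 80% interval: the 0.1 and 0.9 quantiles of Beta(13.1, 14.2).
Posterior mean ≈ 0.480, SD ≈ 0.094; a Normal approximation gives roughly [0.359, 0.600].
Exact: F⁻¹(0.1) = 0.358; F⁻¹(0.9) = 0.602.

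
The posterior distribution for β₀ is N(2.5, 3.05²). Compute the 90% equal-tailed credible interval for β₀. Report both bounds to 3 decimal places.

The posterior is symmetric, so the 90% equal-tailed interval is β₀ = 2.5 ± z·3.05 with z = 1.645.
Half-width: 1.645 × 3.05 = 5.017.
2.5 − 5.017 = -2.517; 2.5 + 5.017 = 7.517.

[-2.517, 7.517]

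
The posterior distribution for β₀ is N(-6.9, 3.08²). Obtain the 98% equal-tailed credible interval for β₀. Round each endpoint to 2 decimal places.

[-14.07, 0.27]

The posterior is symmetric, so the 98% equal-tailed interval is β₀ = -6.9 ± z·3.08 with z = 2.326.
Half-width: 2.326 × 3.08 = 7.17.
-6.9 − 7.17 = -14.07; -6.9 + 7.17 = 0.27.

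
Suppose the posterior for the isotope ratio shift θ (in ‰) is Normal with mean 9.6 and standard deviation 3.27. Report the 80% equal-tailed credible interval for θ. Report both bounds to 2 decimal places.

[5.41, 13.79]

The posterior is symmetric, so the 80% equal-tailed interval is θ = 9.6 ± z·3.27 with z = 1.282.
Half-width: 1.282 × 3.27 = 4.19.
9.6 − 4.19 = 5.41; 9.6 + 4.19 = 13.79.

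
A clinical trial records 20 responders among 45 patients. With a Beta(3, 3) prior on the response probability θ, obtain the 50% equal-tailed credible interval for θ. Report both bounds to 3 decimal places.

[0.404, 0.498]

Posterior: Beta(3+20, 3+25) = Beta(23, 28).
Equal-tailed 50% interval: the 0.25 and 0.75 quantiles of Beta(23, 28).
Posterior mean ≈ 0.451, SD ≈ 0.069; a Normal approximation gives roughly [0.404, 0.498].
Exact: F⁻¹(0.25) = 0.404; F⁻¹(0.75) = 0.498.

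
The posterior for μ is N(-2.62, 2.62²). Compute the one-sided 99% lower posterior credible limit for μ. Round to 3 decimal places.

Need L with P(μ ≥ L) = 0.99: L = -2.62 − z_{0.01}·2.62.
z = 2.326; L = -2.62 − 2.326 × 2.62 = -8.715.

-8.715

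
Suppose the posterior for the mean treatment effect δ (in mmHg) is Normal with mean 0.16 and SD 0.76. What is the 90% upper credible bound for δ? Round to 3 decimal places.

1.134

Need U with P(δ ≤ U) = 0.90: U = 0.16 + z_{0.1}·0.76.
z = 1.282; U = 0.16 + 1.282 × 0.76 = 1.134.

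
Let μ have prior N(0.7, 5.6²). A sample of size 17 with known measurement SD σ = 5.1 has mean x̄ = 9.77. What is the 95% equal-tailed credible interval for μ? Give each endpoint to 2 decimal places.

Posterior precision = 1/5.6² + 17/5.1² = 0.0319 + 0.6536 = 0.6855, so posterior SD = 1.2078.
Posterior mean = (0.7/5.6² + 17·9.77/5.1²) / 0.6855 = 9.3481.
Interval: 9.3481 ± 1.960 × 1.2078 → [6.98, 11.72].

[6.98, 11.72]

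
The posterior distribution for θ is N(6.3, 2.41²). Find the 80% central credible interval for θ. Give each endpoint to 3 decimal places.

[3.211, 9.389]

The posterior is symmetric, so the 80% equal-tailed interval is θ = 6.3 ± z·2.41 with z = 1.282.
Half-width: 1.282 × 2.41 = 3.089.
6.3 − 3.089 = 3.211; 6.3 + 3.089 = 9.389.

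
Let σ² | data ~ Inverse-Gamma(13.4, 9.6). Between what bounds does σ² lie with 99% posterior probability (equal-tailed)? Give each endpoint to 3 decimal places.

Inverse-Gamma(13.4, 9.6) quantiles: F⁻¹(0.005) and F⁻¹(0.995).
Equivalently, 1/σ² ~ Gamma(13.4, rate = 9.6); invert its 0.995 and 0.005 quantiles.
Posterior mean ≈ 0.774, SD ≈ 0.229; a Normal approximation gives roughly [0.184, 1.365].
Exact: lower = 0.389; upper = 1.644.

[0.389, 1.644]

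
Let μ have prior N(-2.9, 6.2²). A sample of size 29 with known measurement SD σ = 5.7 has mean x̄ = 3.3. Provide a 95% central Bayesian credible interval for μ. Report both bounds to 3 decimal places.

[1.079, 5.169]

Posterior precision = 1/6.2² + 29/5.7² = 0.0260 + 0.8926 = 0.9186, so posterior SD = 1.0434.
Posterior mean = (-2.9/6.2² + 29·3.3/5.7²) / 0.9186 = 3.1244.
Interval: 3.1244 ± 1.960 × 1.0434 → [1.079, 5.169].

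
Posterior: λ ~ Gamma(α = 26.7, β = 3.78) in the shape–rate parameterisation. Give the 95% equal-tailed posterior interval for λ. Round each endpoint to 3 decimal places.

Posterior: Gamma(shape 26.7, rate 3.78).
Equal-tailed 95% interval: Gamma(26.7, 3.78) quantiles at 0.025 and 0.975.
Posterior mean ≈ 7.063, SD ≈ 1.367; a Normal approximation gives roughly [4.384, 9.743].
Exact: lower = 4.643; upper = 9.984.

[4.643, 9.984]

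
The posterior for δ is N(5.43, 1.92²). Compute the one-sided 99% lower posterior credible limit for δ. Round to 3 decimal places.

Need L with P(δ ≥ L) = 0.99: L = 5.43 − z_{0.01}·1.92.
z = 2.326; L = 5.43 − 2.326 × 1.92 = 0.963.

0.963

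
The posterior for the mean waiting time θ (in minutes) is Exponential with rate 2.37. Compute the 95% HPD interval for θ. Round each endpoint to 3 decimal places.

The exponential density is strictly decreasing on [0, ∞), so the HPD interval is anchored at 0: [0, q] with P(θ ≤ q) = 0.95.
q = −ln(1 − 0.95) / 2.37 = 2.9957 / 2.37 = 1.264.

[0.000, 1.264]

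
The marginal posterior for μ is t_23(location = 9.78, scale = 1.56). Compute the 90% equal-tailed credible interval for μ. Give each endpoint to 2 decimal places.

[7.11, 12.45]

The t_23 distribution is symmetric; the 90% interval is 9.78 ± t·1.56 with t_{0.95,23} = 1.714.
Half-width: 1.714 × 1.56 = 2.67.
9.78 − 2.67 = 7.11; 9.78 + 2.67 = 12.45.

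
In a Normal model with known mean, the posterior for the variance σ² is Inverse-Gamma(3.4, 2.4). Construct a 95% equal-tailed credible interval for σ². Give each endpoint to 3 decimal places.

Inverse-Gamma(3.4, 2.4) quantiles: F⁻¹(0.025) and F⁻¹(0.975).
Equivalently, 1/σ² ~ Gamma(3.4, rate = 2.4); invert its 0.975 and 0.025 quantiles.
Posterior mean ≈ 1.000, SD ≈ 0.845; a Normal approximation gives roughly [-0.656, 2.656].
Exact: lower = 0.306; upper = 3.007.

[0.306, 3.007]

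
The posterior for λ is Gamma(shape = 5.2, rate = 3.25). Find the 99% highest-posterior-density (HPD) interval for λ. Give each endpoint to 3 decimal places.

The posterior is unimodal and skewed, so the HPD interval has equal density at both endpoints and is the shortest 99% interval.
Solving f(0.255) = f(3.718) with F(3.718) − F(0.255) = 0.99 gives [0.255, 3.718].
For comparison, the equal-tailed interval is [0.359, 3.972]; the HPD is narrower and shifted toward the mode.

[0.255, 3.718]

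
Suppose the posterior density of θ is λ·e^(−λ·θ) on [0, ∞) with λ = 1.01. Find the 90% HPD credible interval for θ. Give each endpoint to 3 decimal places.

The exponential density is strictly decreasing on [0, ∞), so the HPD interval is anchored at 0: [0, q] with P(θ ≤ q) = 0.90.
q = −ln(1 − 0.90) / 1.01 = 2.3026 / 1.01 = 2.280.

[0.000, 2.280]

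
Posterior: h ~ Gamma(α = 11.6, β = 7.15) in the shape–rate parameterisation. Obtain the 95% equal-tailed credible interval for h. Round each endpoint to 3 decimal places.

Posterior: Gamma(shape 11.6, rate 7.15).
Equal-tailed 95% interval: Gamma(11.6, 7.15) quantiles at 0.025 and 0.975.
Posterior mean ≈ 1.622, SD ≈ 0.476; a Normal approximation gives roughly [0.689, 2.556].
Exact: lower = 0.827; upper = 2.681.

[0.827, 2.681]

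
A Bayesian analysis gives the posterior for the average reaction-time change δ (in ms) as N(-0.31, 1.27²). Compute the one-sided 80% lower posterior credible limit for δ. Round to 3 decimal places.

Need L with P(δ ≥ L) = 0.80: L = -0.31 − z_{0.2}·1.27.
z = 0.842; L = -0.31 − 0.842 × 1.27 = -1.379.

-1.379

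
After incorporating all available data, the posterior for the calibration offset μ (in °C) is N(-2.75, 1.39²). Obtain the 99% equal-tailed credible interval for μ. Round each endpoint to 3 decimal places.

[-6.330, 0.830]

The posterior is symmetric, so the 99% equal-tailed interval is μ = -2.75 ± z·1.39 with z = 2.576.
Half-width: 2.576 × 1.39 = 3.580.
-2.75 − 3.580 = -6.330; -2.75 + 3.580 = 0.830.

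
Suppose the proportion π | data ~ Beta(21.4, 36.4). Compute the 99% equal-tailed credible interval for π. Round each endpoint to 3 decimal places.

[0.219, 0.538]

Posterior: Beta(21.4, 36.4).
Equal-tailed 99% interval: the 0.005 and 0.995 quantiles of Beta(21.4, 36.4).
Posterior mean ≈ 0.370, SD ≈ 0.063; a Normal approximation gives roughly [0.208, 0.532].
Exact: F⁻¹(0.005) = 0.219; F⁻¹(0.995) = 0.538.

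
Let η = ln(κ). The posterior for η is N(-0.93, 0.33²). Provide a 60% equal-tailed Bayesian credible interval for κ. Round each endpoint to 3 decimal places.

On the log scale the 60% interval is -0.93 ± 0.842 × 0.33 = [-1.2077, -0.6523].
Exponentiate: [e^-1.2077, e^-0.6523] = [0.299, 0.521].

[0.299, 0.521]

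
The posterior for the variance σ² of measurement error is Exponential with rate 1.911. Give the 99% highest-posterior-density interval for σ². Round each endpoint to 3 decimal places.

The exponential density is strictly decreasing on [0, ∞), so the HPD interval is anchored at 0: [0, q] with P(σ² ≤ q) = 0.99.
q = −ln(1 − 0.99) / 1.911 = 4.6052 / 1.911 = 2.410.

[0.000, 2.410]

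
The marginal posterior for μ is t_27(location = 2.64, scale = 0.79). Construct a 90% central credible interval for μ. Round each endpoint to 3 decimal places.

[1.294, 3.986]

The t_27 distribution is symmetric; the 90% interval is 2.64 ± t·0.79 with t_{0.95,27} = 1.703.
Half-width: 1.703 × 0.79 = 1.346.
2.64 − 1.346 = 1.294; 2.64 + 1.346 = 3.986.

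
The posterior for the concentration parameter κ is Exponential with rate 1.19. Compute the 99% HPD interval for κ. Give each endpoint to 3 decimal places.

[0.000, 3.870]

The exponential density is strictly decreasing on [0, ∞), so the HPD interval is anchored at 0: [0, q] with P(κ ≤ q) = 0.99.
q = −ln(1 − 0.99) / 1.19 = 4.6052 / 1.19 = 3.870.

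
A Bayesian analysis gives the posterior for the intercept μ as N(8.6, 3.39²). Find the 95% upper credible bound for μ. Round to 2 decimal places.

Need U with P(μ ≤ U) = 0.95: U = 8.6 + z_{0.05}·3.39.
z = 1.645; U = 8.6 + 1.645 × 3.39 = 14.18.

14.18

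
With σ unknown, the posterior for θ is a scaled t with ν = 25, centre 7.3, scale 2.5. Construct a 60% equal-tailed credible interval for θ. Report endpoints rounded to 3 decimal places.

The t_25 distribution is symmetric; the 60% interval is 7.3 ± t·2.5 with t_{0.8,25} = 0.856.
Half-width: 0.856 × 2.5 = 2.141.
7.3 − 2.141 = 5.159; 7.3 + 2.141 = 9.441.

[5.159, 9.441]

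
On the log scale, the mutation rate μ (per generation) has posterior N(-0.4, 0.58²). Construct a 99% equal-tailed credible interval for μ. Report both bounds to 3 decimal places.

[0.150, 2.986]

On the log scale the 99% interval is -0.4 ± 2.576 × 0.58 = [-1.8940, 1.0940].
Exponentiate: [e^-1.8940, e^1.0940] = [0.150, 2.986].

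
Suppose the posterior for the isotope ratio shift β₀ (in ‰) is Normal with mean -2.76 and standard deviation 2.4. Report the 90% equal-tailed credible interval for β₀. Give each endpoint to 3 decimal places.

[-6.708, 1.188]

The posterior is symmetric, so the 90% equal-tailed interval is β₀ = -2.76 ± z·2.4 with z = 1.645.
Half-width: 1.645 × 2.4 = 3.948.
-2.76 − 3.948 = -6.708; -2.76 + 3.948 = 1.188.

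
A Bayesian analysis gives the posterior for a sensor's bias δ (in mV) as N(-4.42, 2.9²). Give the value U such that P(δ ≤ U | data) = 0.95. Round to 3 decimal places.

0.350

Need U with P(δ ≤ U) = 0.95: U = -4.42 + z_{0.05}·2.9.
z = 1.645; U = -4.42 + 1.645 × 2.9 = 0.350.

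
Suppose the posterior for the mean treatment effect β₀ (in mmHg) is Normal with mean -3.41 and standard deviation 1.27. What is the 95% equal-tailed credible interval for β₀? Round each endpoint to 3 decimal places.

[-5.899, -0.921]

The posterior is symmetric, so the 95% equal-tailed interval is β₀ = -3.41 ± z·1.27 with z = 1.960.
Half-width: 1.960 × 1.27 = 2.489.
-3.41 − 2.489 = -5.899; -3.41 + 2.489 = -0.921.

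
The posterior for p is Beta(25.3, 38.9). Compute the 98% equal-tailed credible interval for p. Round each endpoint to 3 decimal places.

[0.259, 0.538]

Posterior: Beta(25.3, 38.9).
Equal-tailed 98% interval: the 0.01 and 0.99 quantiles of Beta(25.3, 38.9).
Posterior mean ≈ 0.394, SD ≈ 0.061; a Normal approximation gives roughly [0.253, 0.535].
Exact: F⁻¹(0.01) = 0.259; F⁻¹(0.99) = 0.538.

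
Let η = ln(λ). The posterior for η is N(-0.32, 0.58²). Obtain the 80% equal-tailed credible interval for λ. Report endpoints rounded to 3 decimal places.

On the log scale the 80% interval is -0.32 ± 1.282 × 0.58 = [-1.0633, 0.4233].
Exponentiate: [e^-1.0633, e^0.4233] = [0.345, 1.527].

[0.345, 1.527]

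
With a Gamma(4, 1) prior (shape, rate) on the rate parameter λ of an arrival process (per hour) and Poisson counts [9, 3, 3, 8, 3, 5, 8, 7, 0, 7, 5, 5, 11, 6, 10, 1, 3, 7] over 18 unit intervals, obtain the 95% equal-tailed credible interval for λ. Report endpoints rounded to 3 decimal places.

Posterior: Gamma(4+101, 1+18) = Gamma(105, 19) (shape, rate).
Equal-tailed 95% interval: Gamma(105, 19) quantiles at 0.025 and 0.975.
Posterior mean ≈ 5.526, SD ≈ 0.539; a Normal approximation gives roughly [4.469, 6.583].
Exact: lower = 4.520; upper = 6.632.

[4.520, 6.632]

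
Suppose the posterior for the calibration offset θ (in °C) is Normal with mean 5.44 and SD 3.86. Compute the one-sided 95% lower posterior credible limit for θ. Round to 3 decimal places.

-0.909

Need L with P(θ ≥ L) = 0.95: L = 5.44 − z_{0.05}·3.86.
z = 1.645; L = 5.44 − 1.645 × 3.86 = -0.909.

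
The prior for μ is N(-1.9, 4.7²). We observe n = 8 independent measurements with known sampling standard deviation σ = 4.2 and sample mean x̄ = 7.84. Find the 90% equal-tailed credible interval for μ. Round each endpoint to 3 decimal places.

[4.627, 9.285]

Posterior precision = 1/4.7² + 8/4.2² = 0.0453 + 0.4535 = 0.4988, so posterior SD = 1.4159.
Posterior mean = (-1.9/4.7² + 8·7.84/4.2²) / 0.4988 = 6.9560.
Interval: 6.9560 ± 1.645 × 1.4159 → [4.627, 9.285].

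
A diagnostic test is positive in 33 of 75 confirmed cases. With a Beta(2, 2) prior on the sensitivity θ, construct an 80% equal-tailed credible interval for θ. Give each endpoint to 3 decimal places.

Posterior: Beta(2+33, 2+42) = Beta(35, 44).
Equal-tailed 80% interval: the 0.1 and 0.9 quantiles of Beta(35, 44).
Posterior mean ≈ 0.443, SD ≈ 0.056; a Normal approximation gives roughly [0.372, 0.514].
Exact: F⁻¹(0.1) = 0.372; F⁻¹(0.9) = 0.515.

[0.372, 0.515]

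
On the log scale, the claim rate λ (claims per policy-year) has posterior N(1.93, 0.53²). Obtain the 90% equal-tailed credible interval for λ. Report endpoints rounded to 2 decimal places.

[2.88, 16.47]

On the log scale the 90% interval is 1.93 ± 1.645 × 0.53 = [1.0582, 2.8018].
Exponentiate: [e^1.0582, e^2.8018] = [2.88, 16.47].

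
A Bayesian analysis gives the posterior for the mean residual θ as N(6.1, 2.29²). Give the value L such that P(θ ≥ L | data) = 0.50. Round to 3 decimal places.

6.100

Need L with P(θ ≥ L) = 0.50: L = 6.1 − z_{0.5}·2.29.
z = 0.000; L = 6.1 − 0.000 × 2.29 = 6.100.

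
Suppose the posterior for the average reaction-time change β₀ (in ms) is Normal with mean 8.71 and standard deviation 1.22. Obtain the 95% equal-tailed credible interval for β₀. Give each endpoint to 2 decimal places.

The posterior is symmetric, so the 95% equal-tailed interval is β₀ = 8.71 ± z·1.22 with z = 1.960.
Half-width: 1.960 × 1.22 = 2.39.
8.71 − 2.39 = 6.32; 8.71 + 2.39 = 11.10.

[6.32, 11.10]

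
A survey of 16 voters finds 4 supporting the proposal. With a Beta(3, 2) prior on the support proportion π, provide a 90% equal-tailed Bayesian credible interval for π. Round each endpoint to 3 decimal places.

Posterior: Beta(3+4, 2+12) = Beta(7, 14).
Equal-tailed 90% interval: the 0.05 and 0.95 quantiles of Beta(7, 14).
Posterior mean ≈ 0.333, SD ≈ 0.101; a Normal approximation gives roughly [0.168, 0.499].
Exact: F⁻¹(0.05) = 0.177; F⁻¹(0.95) = 0.508.

[0.177, 0.508]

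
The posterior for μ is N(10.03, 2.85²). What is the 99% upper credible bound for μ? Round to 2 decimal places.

Need U with P(μ ≤ U) = 0.99: U = 10.03 + z_{0.01}·2.85.
z = 2.326; U = 10.03 + 2.326 × 2.85 = 16.66.

16.66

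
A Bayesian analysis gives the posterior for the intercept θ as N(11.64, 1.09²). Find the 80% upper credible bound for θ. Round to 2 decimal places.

Need U with P(θ ≤ U) = 0.80: U = 11.64 + z_{0.2}·1.09.
z = 0.842; U = 11.64 + 0.842 × 1.09 = 12.56.

12.56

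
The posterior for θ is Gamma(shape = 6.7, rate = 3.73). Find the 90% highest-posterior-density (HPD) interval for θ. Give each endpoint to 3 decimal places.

[0.693, 2.858]

The posterior is unimodal and skewed, so the HPD interval has equal density at both endpoints and is the shortest 90% interval.
Solving f(0.693) = f(2.858) with F(2.858) − F(0.693) = 0.90 gives [0.693, 2.858].
For comparison, the equal-tailed interval is [0.826, 3.069]; the HPD is narrower and shifted toward the mode.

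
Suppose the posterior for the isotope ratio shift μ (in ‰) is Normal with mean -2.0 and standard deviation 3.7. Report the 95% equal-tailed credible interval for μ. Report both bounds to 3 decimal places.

[-9.252, 5.252]

The posterior is symmetric, so the 95% equal-tailed interval is μ = -2.0 ± z·3.7 with z = 1.960.
Half-width: 1.960 × 3.7 = 7.252.
-2.0 − 7.252 = -9.252; -2.0 + 7.252 = 5.252.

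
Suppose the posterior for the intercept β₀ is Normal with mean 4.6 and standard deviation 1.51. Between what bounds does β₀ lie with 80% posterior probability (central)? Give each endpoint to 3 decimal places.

[2.665, 6.535]

The posterior is symmetric, so the 80% equal-tailed interval is β₀ = 4.6 ± z·1.51 with z = 1.282.
Half-width: 1.282 × 1.51 = 1.935.
4.6 − 1.935 = 2.665; 4.6 + 1.935 = 6.535.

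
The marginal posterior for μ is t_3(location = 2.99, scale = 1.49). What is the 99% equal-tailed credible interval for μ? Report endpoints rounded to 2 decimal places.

[-5.71, 11.69]

The t_3 distribution is symmetric; the 99% interval is 2.99 ± t·1.49 with t_{0.995,3} = 5.841.
Half-width: 5.841 × 1.49 = 8.70.
2.99 − 8.70 = -5.71; 2.99 + 8.70 = 11.69.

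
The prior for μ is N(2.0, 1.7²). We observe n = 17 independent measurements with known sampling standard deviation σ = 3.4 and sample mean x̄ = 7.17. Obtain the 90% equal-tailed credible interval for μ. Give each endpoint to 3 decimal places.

[4.965, 7.406]

Posterior precision = 1/1.7² + 17/3.4² = 0.3460 + 1.4706 = 1.8166, so posterior SD = 0.7419.
Posterior mean = (2.0/1.7² + 17·7.17/3.4²) / 1.8166 = 6.1852.
Interval: 6.1852 ± 1.645 × 0.7419 → [4.965, 7.406].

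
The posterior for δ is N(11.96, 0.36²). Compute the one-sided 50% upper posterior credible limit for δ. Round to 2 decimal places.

11.96

Need U with P(δ ≤ U) = 0.50: U = 11.96 + z_{0.5}·0.36.
z = 0.000; U = 11.96 + 0.000 × 0.36 = 11.96.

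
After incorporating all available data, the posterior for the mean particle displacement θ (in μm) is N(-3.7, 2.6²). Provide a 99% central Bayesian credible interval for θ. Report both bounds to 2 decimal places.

The posterior is symmetric, so the 99% equal-tailed interval is θ = -3.7 ± z·2.6 with z = 2.576.
Half-width: 2.576 × 2.6 = 6.70.
-3.7 − 6.70 = -10.40; -3.7 + 6.70 = 3.00.

[-10.40, 3.00]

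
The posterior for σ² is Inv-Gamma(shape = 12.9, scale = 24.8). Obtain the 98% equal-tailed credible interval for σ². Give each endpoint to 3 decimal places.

Inverse-Gamma(12.9, 24.8) quantiles: F⁻¹(0.01) and F⁻¹(0.99).
Equivalently, 1/σ² ~ Gamma(12.9, rate = 24.8); invert its 0.99 and 0.01 quantiles.
Posterior mean ≈ 2.084, SD ≈ 0.631; a Normal approximation gives roughly [0.616, 3.553].
Exact: lower = 1.093; upper = 4.112.

[1.093, 4.112]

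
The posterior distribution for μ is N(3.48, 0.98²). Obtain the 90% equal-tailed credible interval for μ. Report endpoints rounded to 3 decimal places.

The posterior is symmetric, so the 90% equal-tailed interval is μ = 3.48 ± z·0.98 with z = 1.645.
Half-width: 1.645 × 0.98 = 1.612.
3.48 − 1.612 = 1.868; 3.48 + 1.612 = 5.092.

[1.868, 5.092]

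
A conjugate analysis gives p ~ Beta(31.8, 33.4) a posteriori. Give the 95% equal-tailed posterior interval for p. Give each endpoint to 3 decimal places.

[0.368, 0.608]

Posterior: Beta(31.8, 33.4).
Equal-tailed 95% interval: the 0.025 and 0.975 quantiles of Beta(31.8, 33.4).
Posterior mean ≈ 0.488, SD ≈ 0.061; a Normal approximation gives roughly [0.367, 0.608].
Exact: F⁻¹(0.025) = 0.368; F⁻¹(0.975) = 0.608.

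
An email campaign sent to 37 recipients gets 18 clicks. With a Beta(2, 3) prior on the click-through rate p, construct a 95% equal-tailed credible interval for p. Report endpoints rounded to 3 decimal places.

[0.329, 0.626]

Posterior: Beta(2+18, 3+19) = Beta(20, 22).
Equal-tailed 95% interval: the 0.025 and 0.975 quantiles of Beta(20, 22).
Posterior mean ≈ 0.476, SD ≈ 0.076; a Normal approximation gives roughly [0.327, 0.625].
Exact: F⁻¹(0.025) = 0.329; F⁻¹(0.975) = 0.626.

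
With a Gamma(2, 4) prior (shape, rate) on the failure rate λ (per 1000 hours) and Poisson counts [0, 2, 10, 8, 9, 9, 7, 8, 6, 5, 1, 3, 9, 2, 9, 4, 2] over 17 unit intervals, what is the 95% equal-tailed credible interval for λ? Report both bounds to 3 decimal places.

Posterior: Gamma(2+94, 4+17) = Gamma(96, 21) (shape, rate).
Equal-tailed 95% interval: Gamma(96, 21) quantiles at 0.025 and 0.975.
Posterior mean ≈ 4.571, SD ≈ 0.467; a Normal approximation gives roughly [3.657, 5.486].
Exact: lower = 3.703; upper = 5.530.

[3.703, 5.530]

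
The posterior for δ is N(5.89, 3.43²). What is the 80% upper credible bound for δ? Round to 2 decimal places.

8.78

Need U with P(δ ≤ U) = 0.80: U = 5.89 + z_{0.2}·3.43.
z = 0.842; U = 5.89 + 0.842 × 3.43 = 8.78.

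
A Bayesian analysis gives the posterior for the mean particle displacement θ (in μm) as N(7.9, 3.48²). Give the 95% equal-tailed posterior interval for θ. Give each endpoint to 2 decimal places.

The posterior is symmetric, so the 95% equal-tailed interval is θ = 7.9 ± z·3.48 with z = 1.960.
Half-width: 1.960 × 3.48 = 6.82.
7.9 − 6.82 = 1.08; 7.9 + 6.82 = 14.72.

[1.08, 14.72]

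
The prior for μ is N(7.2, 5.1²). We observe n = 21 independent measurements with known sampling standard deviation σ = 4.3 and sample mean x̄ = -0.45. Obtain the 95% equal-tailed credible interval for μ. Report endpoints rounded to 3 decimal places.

[-2.008, 1.609]

Posterior precision = 1/5.1² + 21/4.3² = 0.0384 + 1.1357 = 1.1742, so posterior SD = 0.9228.
Posterior mean = (7.2/5.1² + 21·-0.45/4.3²) / 1.1742 = -0.1995.
Interval: -0.1995 ± 1.960 × 0.9228 → [-2.008, 1.609].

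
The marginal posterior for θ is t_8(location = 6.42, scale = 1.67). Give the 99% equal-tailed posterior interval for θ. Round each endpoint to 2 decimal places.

The t_8 distribution is symmetric; the 99% interval is 6.42 ± t·1.67 with t_{0.995,8} = 3.355.
Half-width: 3.355 × 1.67 = 5.60.
6.42 − 5.60 = 0.82; 6.42 + 5.60 = 12.02.

[0.82, 12.02]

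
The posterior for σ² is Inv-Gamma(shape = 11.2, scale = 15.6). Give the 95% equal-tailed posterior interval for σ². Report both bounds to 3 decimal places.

Inverse-Gamma(11.2, 15.6) quantiles: F⁻¹(0.025) and F⁻¹(0.975).
Equivalently, 1/σ² ~ Gamma(11.2, rate = 15.6); invert its 0.975 and 0.025 quantiles.
Posterior mean ≈ 1.529, SD ≈ 0.504; a Normal approximation gives roughly [0.541, 2.518].
Exact: lower = 0.836; upper = 2.770.

[0.836, 2.770]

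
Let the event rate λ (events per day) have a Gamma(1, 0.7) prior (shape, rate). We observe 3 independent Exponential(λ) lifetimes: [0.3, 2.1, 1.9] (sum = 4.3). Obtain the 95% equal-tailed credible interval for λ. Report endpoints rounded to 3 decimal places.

[0.218, 1.753]

Posterior: Gamma(1+3, 0.7+4.3) = Gamma(4, 5.0) (shape, rate).
Equal-tailed 95% interval: Gamma(4, 5.0) quantiles at 0.025 and 0.975.
Posterior mean ≈ 0.800, SD ≈ 0.400; a Normal approximation gives roughly [0.016, 1.584].
Exact: lower = 0.218; upper = 1.753.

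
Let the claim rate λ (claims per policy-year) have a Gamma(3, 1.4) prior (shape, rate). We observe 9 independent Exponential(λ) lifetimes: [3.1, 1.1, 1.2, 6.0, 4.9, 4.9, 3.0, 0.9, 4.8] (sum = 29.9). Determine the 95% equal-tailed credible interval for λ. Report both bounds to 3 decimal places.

[0.198, 0.629]

Posterior: Gamma(3+9, 1.4+29.9) = Gamma(12, 31.3) (shape, rate).
Equal-tailed 95% interval: Gamma(12, 31.3) quantiles at 0.025 and 0.975.
Posterior mean ≈ 0.383, SD ≈ 0.111; a Normal approximation gives roughly [0.166, 0.600].
Exact: lower = 0.198; upper = 0.629.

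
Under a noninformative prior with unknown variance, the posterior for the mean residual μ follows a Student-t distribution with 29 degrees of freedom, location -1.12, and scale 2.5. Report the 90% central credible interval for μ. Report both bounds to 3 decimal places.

[-5.368, 3.128]

The t_29 distribution is symmetric; the 90% interval is -1.12 ± t·2.5 with t_{0.95,29} = 1.699.
Half-width: 1.699 × 2.5 = 4.248.
-1.12 − 4.248 = -5.368; -1.12 + 4.248 = 3.128.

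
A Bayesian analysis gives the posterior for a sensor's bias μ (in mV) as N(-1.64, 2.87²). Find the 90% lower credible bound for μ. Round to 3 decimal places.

Need L with P(μ ≥ L) = 0.90: L = -1.64 − z_{0.1}·2.87.
z = 1.282; L = -1.64 − 1.282 × 2.87 = -5.318.

-5.318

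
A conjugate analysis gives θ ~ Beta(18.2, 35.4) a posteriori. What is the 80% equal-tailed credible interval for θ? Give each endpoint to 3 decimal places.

Posterior: Beta(18.2, 35.4).
Equal-tailed 80% interval: the 0.1 and 0.9 quantiles of Beta(18.2, 35.4).
Posterior mean ≈ 0.340, SD ≈ 0.064; a Normal approximation gives roughly [0.257, 0.422].
Exact: F⁻¹(0.1) = 0.258; F⁻¹(0.9) = 0.423.

[0.258, 0.423]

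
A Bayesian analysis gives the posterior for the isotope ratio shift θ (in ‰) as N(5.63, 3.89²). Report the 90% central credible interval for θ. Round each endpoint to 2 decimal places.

[-0.77, 12.03]

The posterior is symmetric, so the 90% equal-tailed interval is θ = 5.63 ± z·3.89 with z = 1.645.
Half-width: 1.645 × 3.89 = 6.40.
5.63 − 6.40 = -0.77; 5.63 + 6.40 = 12.03.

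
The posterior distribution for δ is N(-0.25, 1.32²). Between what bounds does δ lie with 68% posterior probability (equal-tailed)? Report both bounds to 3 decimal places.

The posterior is symmetric, so the 68% equal-tailed interval is δ = -0.25 ± z·1.32 with z = 0.994.
Half-width: 0.994 × 1.32 = 1.313.
-0.25 − 1.313 = -1.563; -0.25 + 1.313 = 1.063.

[-1.563, 1.063]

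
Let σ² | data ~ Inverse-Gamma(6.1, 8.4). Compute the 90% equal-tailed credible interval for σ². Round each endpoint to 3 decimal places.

Inverse-Gamma(6.1, 8.4) quantiles: F⁻¹(0.05) and F⁻¹(0.95).
Equivalently, 1/σ² ~ Gamma(6.1, rate = 8.4); invert its 0.95 and 0.05 quantiles.
Posterior mean ≈ 1.647, SD ≈ 0.813; a Normal approximation gives roughly [0.309, 2.985].
Exact: lower = 0.789; upper = 3.135.

[0.789, 3.135]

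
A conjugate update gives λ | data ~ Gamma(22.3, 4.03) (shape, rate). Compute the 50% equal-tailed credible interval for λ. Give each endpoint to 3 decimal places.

Posterior: Gamma(shape 22.3, rate 4.03).
Equal-tailed 50% interval: Gamma(22.3, 4.03) quantiles at 0.25 and 0.75.
Posterior mean ≈ 5.533, SD ≈ 1.172; a Normal approximation gives roughly [4.743, 6.324].
Exact: lower = 4.705; upper = 6.272.

[4.705, 6.272]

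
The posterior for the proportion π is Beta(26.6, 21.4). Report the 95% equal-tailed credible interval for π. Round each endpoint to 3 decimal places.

Posterior: Beta(26.6, 21.4).
Equal-tailed 95% interval: the 0.025 and 0.975 quantiles of Beta(26.6, 21.4).
Posterior mean ≈ 0.554, SD ≈ 0.071; a Normal approximation gives roughly [0.415, 0.693].
Exact: F⁻¹(0.025) = 0.414; F⁻¹(0.975) = 0.691.

[0.414, 0.691]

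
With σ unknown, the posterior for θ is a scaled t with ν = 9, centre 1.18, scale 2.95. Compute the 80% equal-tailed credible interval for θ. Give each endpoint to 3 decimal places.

The t_9 distribution is symmetric; the 80% interval is 1.18 ± t·2.95 with t_{0.9,9} = 1.383.
Half-width: 1.383 × 2.95 = 4.080.
1.18 − 4.080 = -2.900; 1.18 + 4.080 = 5.260.

[-2.900, 5.260]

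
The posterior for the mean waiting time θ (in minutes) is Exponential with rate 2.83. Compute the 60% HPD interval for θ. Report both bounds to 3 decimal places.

The exponential density is strictly decreasing on [0, ∞), so the HPD interval is anchored at 0: [0, q] with P(θ ≤ q) = 0.60.
q = −ln(1 − 0.60) / 2.83 = 0.9163 / 2.83 = 0.324.

[0.000, 0.324]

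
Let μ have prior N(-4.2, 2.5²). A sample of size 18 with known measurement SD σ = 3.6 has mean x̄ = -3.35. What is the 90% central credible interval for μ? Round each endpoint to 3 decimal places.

[-4.759, -2.116]

Posterior precision = 1/2.5² + 18/3.6² = 0.1600 + 1.3889 = 1.5489, so posterior SD = 0.8035.
Posterior mean = (-4.2/2.5² + 18·-3.35/3.6²) / 1.5489 = -3.4378.
Interval: -3.4378 ± 1.645 × 0.8035 → [-4.759, -2.116].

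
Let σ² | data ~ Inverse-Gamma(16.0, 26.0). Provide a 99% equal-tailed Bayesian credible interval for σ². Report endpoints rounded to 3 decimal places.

Inverse-Gamma(16.0, 26.0) quantiles: F⁻¹(0.005) and F⁻¹(0.995).
Equivalently, 1/σ² ~ Gamma(16.0, rate = 26.0); invert its 0.995 and 0.005 quantiles.
Posterior mean ≈ 1.733, SD ≈ 0.463; a Normal approximation gives roughly [0.540, 2.927].
Exact: lower = 0.923; upper = 3.436.

[0.923, 3.436]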